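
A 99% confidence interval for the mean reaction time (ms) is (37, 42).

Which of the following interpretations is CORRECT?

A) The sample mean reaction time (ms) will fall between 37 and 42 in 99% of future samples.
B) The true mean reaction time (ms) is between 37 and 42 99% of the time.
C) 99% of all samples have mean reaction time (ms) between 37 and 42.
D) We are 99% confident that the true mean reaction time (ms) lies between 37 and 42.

A confidence interval represents our confidence in the procedure, not a probability statement about the parameter.

Key concept: If we repeated this sampling process many times and computed a 99% CI each time, about 99% of those intervals would contain the true population parameter.

For this specific interval (37, 42):
- Midpoint (point estimate): 39.5
- Margin of error: 2.5

The correct interpretation is the one stating confidence that the true parameter lies in the interval — option D.

D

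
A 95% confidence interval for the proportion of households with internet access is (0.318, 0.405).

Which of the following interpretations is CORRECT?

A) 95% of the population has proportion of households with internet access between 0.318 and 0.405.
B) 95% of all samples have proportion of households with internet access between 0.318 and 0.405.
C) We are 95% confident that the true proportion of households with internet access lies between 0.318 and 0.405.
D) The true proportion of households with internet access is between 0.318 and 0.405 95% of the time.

A confidence interval represents our confidence in the procedure, not a probability statement about the parameter.

Key concept: If we repeated this sampling process many times and computed a 95% CI each time, about 95% of those intervals would contain the true population parameter.

For this specific interval (0.318, 0.405):
- Midpoint (point estimate): 0.3615
- Margin of error: 0.0435

The correct interpretation is the one stating confidence that the true parameter lies in the interval — option C.

C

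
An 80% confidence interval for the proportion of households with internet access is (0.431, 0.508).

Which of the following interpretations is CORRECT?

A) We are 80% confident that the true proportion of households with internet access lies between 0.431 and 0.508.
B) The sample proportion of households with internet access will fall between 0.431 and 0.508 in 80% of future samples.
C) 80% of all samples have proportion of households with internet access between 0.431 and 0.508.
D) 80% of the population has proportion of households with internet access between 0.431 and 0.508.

A confidence interval represents our confidence in the procedure, not a probability statement about the parameter.

Key concept: If we repeated this sampling process many times and computed an 80% CI each time, about 80% of those intervals would contain the true population parameter.

For this specific interval (0.431, 0.508):
- Midpoint (point estimate): 0.4695
- Margin of error: 0.0385

The correct interpretation is the one stating confidence that the true parameter lies in the interval — option A.

A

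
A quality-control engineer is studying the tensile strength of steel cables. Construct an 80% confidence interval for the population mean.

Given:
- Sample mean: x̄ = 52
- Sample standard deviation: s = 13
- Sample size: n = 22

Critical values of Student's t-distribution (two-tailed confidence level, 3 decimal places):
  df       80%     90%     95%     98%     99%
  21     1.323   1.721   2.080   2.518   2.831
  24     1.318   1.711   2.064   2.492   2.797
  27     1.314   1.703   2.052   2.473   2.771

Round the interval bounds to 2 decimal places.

The population standard deviation σ is unknown (only the sample standard deviation s is given), so use a t-interval with df = n - 1 = 22 - 1 = 21.

For 80% confidence with df = 21, t* = 1.323 (from t-table)

Standard error: SE = s/√n = 13/√22 = 2.771609

Margin of error: E = t* × SE = 1.323 × 2.771609 = 3.6668

T-interval: x̄ ± E = 52 ± 3.6668 = (48.3332, 55.6668)

Rounded to 2 decimal places:

(48.33, 55.67)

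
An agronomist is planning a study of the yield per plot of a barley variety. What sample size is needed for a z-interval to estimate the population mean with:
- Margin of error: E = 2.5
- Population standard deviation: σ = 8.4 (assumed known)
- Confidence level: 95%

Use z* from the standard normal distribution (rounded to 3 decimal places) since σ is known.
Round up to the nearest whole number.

Using z* since population σ is known (z-interval formula).

For 95% confidence, z* = 1.96 (from standard normal table)

Sample size formula for z-interval: n = (z*σ/E)²

n = (1.96 × 8.4 / 2.5)²
  = (6.585600)²
  = 43.3701

Round up to the nearest whole number: n = 44

44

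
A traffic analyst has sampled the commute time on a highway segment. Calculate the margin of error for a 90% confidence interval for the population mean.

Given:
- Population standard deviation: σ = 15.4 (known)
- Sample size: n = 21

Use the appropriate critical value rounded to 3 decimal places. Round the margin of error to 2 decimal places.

The population standard deviation σ is known, so use the z-interval margin of error formula.

For 90% confidence, z* = 1.645 (from standard normal table)

Margin of error formula for z-interval: E = z* × σ/√n

E = 1.645 × 15.4/√21
  = 1.645 × 3.360556
  = 5.5281

Rounded to 2 decimal places:

5.53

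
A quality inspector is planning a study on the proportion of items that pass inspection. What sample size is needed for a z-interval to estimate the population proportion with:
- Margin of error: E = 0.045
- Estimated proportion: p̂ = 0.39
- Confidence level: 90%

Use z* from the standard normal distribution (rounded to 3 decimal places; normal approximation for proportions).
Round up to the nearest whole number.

Using z* for proportion z-interval (normal approximation).

For 90% confidence, z* = 1.645 (from standard normal table)

Sample size formula for proportion z-interval: n = z*²p̂(1-p̂)/E²

n = 1.645² × 0.39 × 0.61 / 0.045²
  = 2.706025 × 0.2379 / 0.002025
  = 317.9078

Round up to the nearest whole number: n = 318

318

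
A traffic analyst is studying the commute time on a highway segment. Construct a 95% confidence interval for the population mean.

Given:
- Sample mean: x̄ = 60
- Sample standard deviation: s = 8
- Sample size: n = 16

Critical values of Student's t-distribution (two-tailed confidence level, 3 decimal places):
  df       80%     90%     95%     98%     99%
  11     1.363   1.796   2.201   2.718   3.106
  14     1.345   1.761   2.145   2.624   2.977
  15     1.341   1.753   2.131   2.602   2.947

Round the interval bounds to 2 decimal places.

The population standard deviation σ is unknown (only the sample standard deviation s is given), so use a t-interval with df = n - 1 = 16 - 1 = 15.

For 95% confidence with df = 15, t* = 2.131 (from t-table)

Standard error: SE = s/√n = 8/√16 = 2.000000

Margin of error: E = t* × SE = 2.131 × 2.000000 = 4.2620

T-interval: x̄ ± E = 60 ± 4.2620 = (55.7380, 64.2620)

Rounded to 2 decimal places:

(55.74, 64.26)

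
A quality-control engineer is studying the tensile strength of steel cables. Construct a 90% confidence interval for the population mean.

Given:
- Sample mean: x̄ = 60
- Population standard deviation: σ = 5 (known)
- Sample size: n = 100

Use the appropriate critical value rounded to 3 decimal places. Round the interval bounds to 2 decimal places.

The population standard deviation σ is known, so use a z-interval (standard normal critical value).

For 90% confidence, z* = 1.645 (from standard normal table)

Standard error: SE = σ/√n = 5/√100 = 0.500000

Margin of error: E = z* × SE = 1.645 × 0.500000 = 0.8225

Z-interval: x̄ ± E = 60 ± 0.8225 = (59.1775, 60.8225)

Rounded to 2 decimal places:

(59.18, 60.82)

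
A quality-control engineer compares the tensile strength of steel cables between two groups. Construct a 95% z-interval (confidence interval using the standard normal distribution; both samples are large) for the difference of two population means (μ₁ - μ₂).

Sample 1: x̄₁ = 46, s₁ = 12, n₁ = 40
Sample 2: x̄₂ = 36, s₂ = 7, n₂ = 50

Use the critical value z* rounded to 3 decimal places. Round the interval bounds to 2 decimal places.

Both samples are large (n₁ = 40 ≥ 30, n₂ = 50 ≥ 30), so a z-interval for the difference of means applies.

Point estimate: x̄₁ - x̄₂ = 46 - 36 = 10

Standard error: SE = √(s₁²/n₁ + s₂²/n₂)
= √(12²/40 + 7²/50)
= √(3.600000 + 0.980000)
= 2.140093

For 95% confidence, z* = 1.96 (from standard normal table)
Margin of error: E = z* × SE = 1.96 × 2.140093 = 4.1946

Z-interval: (x̄₁ - x̄₂) ± E = 10 ± 4.1946 = (5.8054, 14.1946)

Rounded to 2 decimal places:

(5.81, 14.19)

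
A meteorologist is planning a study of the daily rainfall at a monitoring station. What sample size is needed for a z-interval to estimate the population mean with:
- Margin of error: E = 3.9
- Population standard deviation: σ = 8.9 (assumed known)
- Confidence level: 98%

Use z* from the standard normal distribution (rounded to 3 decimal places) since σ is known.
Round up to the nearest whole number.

Using z* since population σ is known (z-interval formula).

For 98% confidence, z* = 2.326 (from standard normal table)

Sample size formula for z-interval: n = (z*σ/E)²

n = (2.326 × 8.9 / 3.9)²
  = (5.308051)²
  = 28.1754

Round up to the nearest whole number: n = 29

29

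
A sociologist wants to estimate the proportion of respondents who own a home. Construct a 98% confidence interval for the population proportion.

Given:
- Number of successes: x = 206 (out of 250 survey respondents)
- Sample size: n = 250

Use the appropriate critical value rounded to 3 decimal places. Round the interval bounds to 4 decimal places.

Sample proportion: p̂ = 206/250 = 0.824000

Check conditions for normal approximation:
  np̂ = 206 ≥ 10 ✓
  n(1-p̂) = 44 ≥ 10 ✓

The sample is large enough, so use a z-interval (normal approximation) for the proportion.

For 98% confidence, z* = 2.326 (from standard normal table)

Standard error: SE = √(p̂(1-p̂)/n) = √(0.824000×0.176000/250) = 0.02408518

Margin of error: E = z* × SE = 2.326 × 0.02408518 = 0.056022

Z-interval: p̂ ± E = 0.824000 ± 0.056022 = (0.767978, 0.880022)

Rounded to 4 decimal places:

(0.7680, 0.8800)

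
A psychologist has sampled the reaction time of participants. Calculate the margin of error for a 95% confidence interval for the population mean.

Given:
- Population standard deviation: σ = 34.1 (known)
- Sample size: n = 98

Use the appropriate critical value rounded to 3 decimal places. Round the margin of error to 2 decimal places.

The population standard deviation σ is known, so use the z-interval margin of error formula.

For 95% confidence, z* = 1.96 (from standard normal table)

Margin of error formula for z-interval: E = z* × σ/√n

E = 1.96 × 34.1/√98
  = 1.96 × 3.444620
  = 6.7515

Rounded to 2 decimal places:

6.75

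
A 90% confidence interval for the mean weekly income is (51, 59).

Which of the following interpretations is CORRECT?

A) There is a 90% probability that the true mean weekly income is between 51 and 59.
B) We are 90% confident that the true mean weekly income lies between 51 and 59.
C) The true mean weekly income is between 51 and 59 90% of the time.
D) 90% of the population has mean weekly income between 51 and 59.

A confidence interval represents our confidence in the procedure, not a probability statement about the parameter.

Key concept: If we repeated this sampling process many times and computed a 90% CI each time, about 90% of those intervals would contain the true population parameter.

For this specific interval (51, 59):
- Midpoint (point estimate): 55
- Margin of error: 4

The correct interpretation is the one stating confidence that the true parameter lies in the interval — option B.

B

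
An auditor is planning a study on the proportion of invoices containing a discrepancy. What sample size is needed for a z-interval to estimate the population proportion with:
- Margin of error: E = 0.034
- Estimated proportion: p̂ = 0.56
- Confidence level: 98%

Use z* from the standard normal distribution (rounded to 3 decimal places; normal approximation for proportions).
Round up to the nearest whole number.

Using z* for proportion z-interval (normal approximation).

For 98% confidence, z* = 2.326 (from standard normal table)

Sample size formula for proportion z-interval: n = z*²p̂(1-p̂)/E²

n = 2.326² × 0.56 × 0.44 / 0.034²
  = 5.410276 × 0.2464 / 0.001156
  = 1153.1938

Round up to the nearest whole number: n = 1154

1154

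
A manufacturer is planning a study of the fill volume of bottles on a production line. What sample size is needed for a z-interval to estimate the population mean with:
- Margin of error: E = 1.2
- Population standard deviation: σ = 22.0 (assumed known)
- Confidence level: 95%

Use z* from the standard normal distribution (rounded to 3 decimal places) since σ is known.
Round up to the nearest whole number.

Using z* since population σ is known (z-interval formula).

For 95% confidence, z* = 1.96 (from standard normal table)

Sample size formula for z-interval: n = (z*σ/E)²

n = (1.96 × 22.0 / 1.2)²
  = (35.933333)²
  = 1291.2044

Round up to the nearest whole number: n = 1292

1292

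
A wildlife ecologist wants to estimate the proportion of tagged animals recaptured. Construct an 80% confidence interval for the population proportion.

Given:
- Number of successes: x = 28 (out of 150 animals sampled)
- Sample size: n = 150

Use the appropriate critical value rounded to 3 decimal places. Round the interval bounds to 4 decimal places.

Sample proportion: p̂ = 28/150 = 0.186667

Check conditions for normal approximation:
  np̂ = 28 ≥ 10 ✓
  n(1-p̂) = 122 ≥ 10 ✓

The sample is large enough, so use a z-interval (normal approximation) for the proportion.

For 80% confidence, z* = 1.282 (from standard normal table)

Standard error: SE = √(p̂(1-p̂)/n) = √(0.186667×0.813333/150) = 0.03181428

Margin of error: E = z* × SE = 1.282 × 0.03181428 = 0.040786

Z-interval: p̂ ± E = 0.186667 ± 0.040786 = (0.145881, 0.227453)

Rounded to 4 decimal places:

(0.1459, 0.2275)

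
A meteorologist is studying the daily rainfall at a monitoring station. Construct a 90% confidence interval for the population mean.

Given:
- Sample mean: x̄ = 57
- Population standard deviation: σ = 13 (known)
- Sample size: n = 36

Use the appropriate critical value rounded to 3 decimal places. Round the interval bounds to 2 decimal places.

The population standard deviation σ is known, so use a z-interval (standard normal critical value).

For 90% confidence, z* = 1.645 (from standard normal table)

Standard error: SE = σ/√n = 13/√36 = 2.166667

Margin of error: E = z* × SE = 1.645 × 2.166667 = 3.5642

Z-interval: x̄ ± E = 57 ± 3.5642 = (53.4358, 60.5642)

Rounded to 2 decimal places:

(53.44, 60.56)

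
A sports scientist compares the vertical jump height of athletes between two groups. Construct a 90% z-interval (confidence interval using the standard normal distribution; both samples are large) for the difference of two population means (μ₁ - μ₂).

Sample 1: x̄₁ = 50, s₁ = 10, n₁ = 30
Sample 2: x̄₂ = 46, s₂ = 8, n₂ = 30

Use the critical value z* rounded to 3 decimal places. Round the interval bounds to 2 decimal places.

Both samples are large (n₁ = 30 ≥ 30, n₂ = 30 ≥ 30), so a z-interval for the difference of means applies.

Point estimate: x̄₁ - x̄₂ = 50 - 46 = 4

Standard error: SE = √(s₁²/n₁ + s₂²/n₂)
= √(10²/30 + 8²/30)
= √(3.333333 + 2.133333)
= 2.338090

For 90% confidence, z* = 1.645 (from standard normal table)
Margin of error: E = z* × SE = 1.645 × 2.338090 = 3.8462

Z-interval: (x̄₁ - x̄₂) ± E = 4 ± 3.8462 = (0.1538, 7.8462)

Rounded to 2 decimal places:

(0.15, 7.85)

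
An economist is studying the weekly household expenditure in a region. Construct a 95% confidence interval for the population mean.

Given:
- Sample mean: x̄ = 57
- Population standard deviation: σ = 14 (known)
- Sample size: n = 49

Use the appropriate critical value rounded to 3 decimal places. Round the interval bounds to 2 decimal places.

The population standard deviation σ is known, so use a z-interval (standard normal critical value).

For 95% confidence, z* = 1.96 (from standard normal table)

Standard error: SE = σ/√n = 14/√49 = 2.000000

Margin of error: E = z* × SE = 1.96 × 2.000000 = 3.9200

Z-interval: x̄ ± E = 57 ± 3.9200 = (53.0800, 60.9200)

Rounded to 2 decimal places:

(53.08, 60.92)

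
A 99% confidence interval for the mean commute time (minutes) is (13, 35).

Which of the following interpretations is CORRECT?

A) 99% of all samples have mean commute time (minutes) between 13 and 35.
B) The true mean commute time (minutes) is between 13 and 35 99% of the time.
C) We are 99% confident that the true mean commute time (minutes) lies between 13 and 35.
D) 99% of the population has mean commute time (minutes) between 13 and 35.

A confidence interval represents our confidence in the procedure, not a probability statement about the parameter.

Key concept: If we repeated this sampling process many times and computed a 99% CI each time, about 99% of those intervals would contain the true population parameter.

For this specific interval (13, 35):
- Midpoint (point estimate): 24
- Margin of error: 11

The correct interpretation is the one stating confidence that the true parameter lies in the interval — option C.

C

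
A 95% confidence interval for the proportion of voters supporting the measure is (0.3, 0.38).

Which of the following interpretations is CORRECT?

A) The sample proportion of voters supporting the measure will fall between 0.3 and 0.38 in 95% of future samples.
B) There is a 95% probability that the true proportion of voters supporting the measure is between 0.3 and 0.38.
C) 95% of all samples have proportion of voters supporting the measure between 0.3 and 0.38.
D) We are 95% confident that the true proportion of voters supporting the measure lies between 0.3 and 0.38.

A confidence interval represents our confidence in the procedure, not a probability statement about the parameter.

Key concept: If we repeated this sampling process many times and computed a 95% CI each time, about 95% of those intervals would contain the true population parameter.

For this specific interval (0.3, 0.38):
- Midpoint (point estimate): 0.34
- Margin of error: 0.04

The correct interpretation is the one stating confidence that the true parameter lies in the interval — option D.

D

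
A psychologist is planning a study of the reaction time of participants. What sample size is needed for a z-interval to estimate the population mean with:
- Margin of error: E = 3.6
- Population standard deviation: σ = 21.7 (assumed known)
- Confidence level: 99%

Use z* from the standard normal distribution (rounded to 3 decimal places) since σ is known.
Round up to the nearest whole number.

Using z* since population σ is known (z-interval formula).

For 99% confidence, z* = 2.576 (from standard normal table)

Sample size formula for z-interval: n = (z*σ/E)²

n = (2.576 × 21.7 / 3.6)²
  = (15.527556)²
  = 241.1050

Round up to the nearest whole number: n = 242

242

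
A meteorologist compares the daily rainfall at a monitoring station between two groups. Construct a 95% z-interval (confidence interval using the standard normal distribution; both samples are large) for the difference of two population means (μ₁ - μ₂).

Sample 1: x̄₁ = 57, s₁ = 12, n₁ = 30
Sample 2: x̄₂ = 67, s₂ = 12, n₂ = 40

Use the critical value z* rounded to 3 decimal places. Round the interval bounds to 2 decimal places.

Both samples are large (n₁ = 30 ≥ 30, n₂ = 40 ≥ 30), so a z-interval for the difference of means applies.

Point estimate: x̄₁ - x̄₂ = 57 - 67 = -10

Standard error: SE = √(s₁²/n₁ + s₂²/n₂)
= √(12²/30 + 12²/40)
= √(4.800000 + 3.600000)
= 2.898275

For 95% confidence, z* = 1.96 (from standard normal table)
Margin of error: E = z* × SE = 1.96 × 2.898275 = 5.6806

Z-interval: (x̄₁ - x̄₂) ± E = -10 ± 5.6806 = (-15.6806, -4.3194)

Rounded to 2 decimal places:

(-15.68, -4.32)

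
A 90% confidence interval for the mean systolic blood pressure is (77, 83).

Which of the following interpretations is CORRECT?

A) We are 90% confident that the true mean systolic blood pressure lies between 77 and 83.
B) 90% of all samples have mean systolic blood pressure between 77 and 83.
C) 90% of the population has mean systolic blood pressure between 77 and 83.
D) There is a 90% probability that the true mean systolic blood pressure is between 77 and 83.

A confidence interval represents our confidence in the procedure, not a probability statement about the parameter.

Key concept: If we repeated this sampling process many times and computed a 90% CI each time, about 90% of those intervals would contain the true population parameter.

For this specific interval (77, 83):
- Midpoint (point estimate): 80
- Margin of error: 3

The correct interpretation is the one stating confidence that the true parameter lies in the interval — option A.

A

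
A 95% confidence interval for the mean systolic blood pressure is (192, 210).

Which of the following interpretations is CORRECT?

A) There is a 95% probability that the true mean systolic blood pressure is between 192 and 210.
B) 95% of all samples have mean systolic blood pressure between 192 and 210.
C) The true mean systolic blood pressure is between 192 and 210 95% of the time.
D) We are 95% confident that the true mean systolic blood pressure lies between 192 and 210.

A confidence interval represents our confidence in the procedure, not a probability statement about the parameter.

Key concept: If we repeated this sampling process many times and computed a 95% CI each time, about 95% of those intervals would contain the true population parameter.

For this specific interval (192, 210):
- Midpoint (point estimate): 201
- Margin of error: 9

The correct interpretation is the one stating confidence that the true parameter lies in the interval — option D.

D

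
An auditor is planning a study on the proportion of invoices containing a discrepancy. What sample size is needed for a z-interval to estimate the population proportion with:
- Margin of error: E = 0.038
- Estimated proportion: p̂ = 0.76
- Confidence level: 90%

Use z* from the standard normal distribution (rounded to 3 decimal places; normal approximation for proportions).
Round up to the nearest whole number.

Using z* for proportion z-interval (normal approximation).

For 90% confidence, z* = 1.645 (from standard normal table)

Sample size formula for proportion z-interval: n = z*²p̂(1-p̂)/E²

n = 1.645² × 0.76 × 0.24 / 0.038²
  = 2.706025 × 0.1824 / 0.001444
  = 341.8137

Round up to the nearest whole number: n = 342

342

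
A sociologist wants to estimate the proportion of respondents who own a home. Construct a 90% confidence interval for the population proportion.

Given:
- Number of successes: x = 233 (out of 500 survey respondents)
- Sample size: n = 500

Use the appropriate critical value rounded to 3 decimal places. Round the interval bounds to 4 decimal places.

Sample proportion: p̂ = 233/500 = 0.466000

Check conditions for normal approximation:
  np̂ = 233 ≥ 10 ✓
  n(1-p̂) = 267 ≥ 10 ✓

The sample is large enough, so use a z-interval (normal approximation) for the proportion.

For 90% confidence, z* = 1.645 (from standard normal table)

Standard error: SE = √(p̂(1-p̂)/n) = √(0.466000×0.534000/500) = 0.02230892

Margin of error: E = z* × SE = 1.645 × 0.02230892 = 0.036698

Z-interval: p̂ ± E = 0.466000 ± 0.036698 = (0.429302, 0.502698)

Rounded to 4 decimal places:

(0.4293, 0.5027)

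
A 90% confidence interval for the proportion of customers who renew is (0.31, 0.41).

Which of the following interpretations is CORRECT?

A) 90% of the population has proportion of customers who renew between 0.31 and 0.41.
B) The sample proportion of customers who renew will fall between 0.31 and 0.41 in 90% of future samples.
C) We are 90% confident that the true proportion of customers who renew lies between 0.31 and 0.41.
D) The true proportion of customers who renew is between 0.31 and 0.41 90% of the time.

A confidence interval represents our confidence in the procedure, not a probability statement about the parameter.

Key concept: If we repeated this sampling process many times and computed a 90% CI each time, about 90% of those intervals would contain the true population parameter.

For this specific interval (0.31, 0.41):
- Midpoint (point estimate): 0.36
- Margin of error: 0.05

The correct interpretation is the one stating confidence that the true parameter lies in the interval — option C.

C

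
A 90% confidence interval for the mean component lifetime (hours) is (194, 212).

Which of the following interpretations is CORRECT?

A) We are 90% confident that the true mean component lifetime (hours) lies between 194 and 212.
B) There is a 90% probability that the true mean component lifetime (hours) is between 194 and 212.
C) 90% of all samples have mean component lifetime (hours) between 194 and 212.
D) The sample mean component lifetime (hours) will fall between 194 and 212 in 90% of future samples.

A confidence interval represents our confidence in the procedure, not a probability statement about the parameter.

Key concept: If we repeated this sampling process many times and computed a 90% CI each time, about 90% of those intervals would contain the true population parameter.

For this specific interval (194, 212):
- Midpoint (point estimate): 203
- Margin of error: 9

The correct interpretation is the one stating confidence that the true parameter lies in the interval — option A.

A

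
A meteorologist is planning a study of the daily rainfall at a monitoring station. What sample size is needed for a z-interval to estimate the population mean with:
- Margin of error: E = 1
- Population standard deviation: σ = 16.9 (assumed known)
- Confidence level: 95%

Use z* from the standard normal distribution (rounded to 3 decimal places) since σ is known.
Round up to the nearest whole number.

Using z* since population σ is known (z-interval formula).

For 95% confidence, z* = 1.96 (from standard normal table)

Sample size formula for z-interval: n = (z*σ/E)²

n = (1.96 × 16.9 / 1)²
  = (33.124000)²
  = 1097.1994

Round up to the nearest whole number: n = 1098

1098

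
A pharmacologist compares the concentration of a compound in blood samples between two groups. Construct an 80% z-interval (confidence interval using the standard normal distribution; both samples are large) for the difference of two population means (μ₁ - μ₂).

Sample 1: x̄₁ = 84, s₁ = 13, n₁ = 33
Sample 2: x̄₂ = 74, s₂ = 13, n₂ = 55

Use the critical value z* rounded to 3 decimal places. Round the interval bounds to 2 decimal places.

Both samples are large (n₁ = 33 ≥ 30, n₂ = 55 ≥ 30), so a z-interval for the difference of means applies.

Point estimate: x̄₁ - x̄₂ = 84 - 74 = 10

Standard error: SE = √(s₁²/n₁ + s₂²/n₂)
= √(13²/33 + 13²/55)
= √(5.121212 + 3.072727)
= 2.862506

For 80% confidence, z* = 1.282 (from standard normal table)
Margin of error: E = z* × SE = 1.282 × 2.862506 = 3.6697

Z-interval: (x̄₁ - x̄₂) ± E = 10 ± 3.6697 = (6.3303, 13.6697)

Rounded to 2 decimal places:

(6.33, 13.67)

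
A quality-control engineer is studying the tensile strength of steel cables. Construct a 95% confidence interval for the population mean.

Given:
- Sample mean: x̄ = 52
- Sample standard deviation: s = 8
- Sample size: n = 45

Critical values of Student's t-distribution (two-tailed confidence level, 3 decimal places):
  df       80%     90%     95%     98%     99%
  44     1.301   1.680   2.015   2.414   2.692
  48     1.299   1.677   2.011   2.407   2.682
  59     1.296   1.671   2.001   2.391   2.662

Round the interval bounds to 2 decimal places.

The population standard deviation σ is unknown (only the sample standard deviation s is given), so use a t-interval with df = n - 1 = 45 - 1 = 44.

For 95% confidence with df = 44, t* = 2.015 (from t-table)

Standard error: SE = s/√n = 8/√45 = 1.192570

Margin of error: E = t* × SE = 2.015 × 1.192570 = 2.4030

T-interval: x̄ ± E = 52 ± 2.4030 = (49.5970, 54.4030)

Rounded to 2 decimal places:

(49.60, 54.40)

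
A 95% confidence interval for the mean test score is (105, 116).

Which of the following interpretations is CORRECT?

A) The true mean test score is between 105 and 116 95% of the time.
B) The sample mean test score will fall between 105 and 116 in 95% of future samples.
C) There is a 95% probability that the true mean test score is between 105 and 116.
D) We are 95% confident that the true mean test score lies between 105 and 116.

A confidence interval represents our confidence in the procedure, not a probability statement about the parameter.

Key concept: If we repeated this sampling process many times and computed a 95% CI each time, about 95% of those intervals would contain the true population parameter.

For this specific interval (105, 116):
- Midpoint (point estimate): 110.5
- Margin of error: 5.5

The correct interpretation is the one stating confidence that the true parameter lies in the interval — option D.

D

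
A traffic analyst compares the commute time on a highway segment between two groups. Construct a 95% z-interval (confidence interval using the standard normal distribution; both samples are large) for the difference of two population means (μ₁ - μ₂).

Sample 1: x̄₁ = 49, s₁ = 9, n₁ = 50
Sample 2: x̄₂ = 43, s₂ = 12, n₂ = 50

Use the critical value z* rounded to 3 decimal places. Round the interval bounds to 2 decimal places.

Both samples are large (n₁ = 50 ≥ 30, n₂ = 50 ≥ 30), so a z-interval for the difference of means applies.

Point estimate: x̄₁ - x̄₂ = 49 - 43 = 6

Standard error: SE = √(s₁²/n₁ + s₂²/n₂)
= √(9²/50 + 12²/50)
= √(1.620000 + 2.880000)
= 2.121320

For 95% confidence, z* = 1.96 (from standard normal table)
Margin of error: E = z* × SE = 1.96 × 2.121320 = 4.1578

Z-interval: (x̄₁ - x̄₂) ± E = 6 ± 4.1578 = (1.8422, 10.1578)

Rounded to 2 decimal places:

(1.84, 10.16)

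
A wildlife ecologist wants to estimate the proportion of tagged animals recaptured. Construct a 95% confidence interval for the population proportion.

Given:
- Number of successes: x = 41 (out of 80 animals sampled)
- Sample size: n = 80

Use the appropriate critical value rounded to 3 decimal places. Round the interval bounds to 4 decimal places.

Sample proportion: p̂ = 41/80 = 0.512500

Check conditions for normal approximation:
  np̂ = 41 ≥ 10 ✓
  n(1-p̂) = 39 ≥ 10 ✓

The sample is large enough, so use a z-interval (normal approximation) for the proportion.

For 95% confidence, z* = 1.96 (from standard normal table)

Standard error: SE = √(p̂(1-p̂)/n) = √(0.512500×0.487500/80) = 0.05588423

Margin of error: E = z* × SE = 1.96 × 0.05588423 = 0.109533

Z-interval: p̂ ± E = 0.512500 ± 0.109533 = (0.402967, 0.622033)

Rounded to 4 decimal places:

(0.4030, 0.6220)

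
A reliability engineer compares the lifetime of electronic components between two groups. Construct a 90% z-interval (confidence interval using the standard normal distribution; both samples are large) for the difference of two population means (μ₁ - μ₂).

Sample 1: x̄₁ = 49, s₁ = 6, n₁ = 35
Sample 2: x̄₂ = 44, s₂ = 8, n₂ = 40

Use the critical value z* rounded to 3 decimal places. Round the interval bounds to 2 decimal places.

Both samples are large (n₁ = 35 ≥ 30, n₂ = 40 ≥ 30), so a z-interval for the difference of means applies.

Point estimate: x̄₁ - x̄₂ = 49 - 44 = 5

Standard error: SE = √(s₁²/n₁ + s₂²/n₂)
= √(6²/35 + 8²/40)
= √(1.028571 + 1.600000)
= 1.621287

For 90% confidence, z* = 1.645 (from standard normal table)
Margin of error: E = z* × SE = 1.645 × 1.621287 = 2.6670

Z-interval: (x̄₁ - x̄₂) ± E = 5 ± 2.6670 = (2.3330, 7.6670)

Rounded to 2 decimal places:

(2.33, 7.67)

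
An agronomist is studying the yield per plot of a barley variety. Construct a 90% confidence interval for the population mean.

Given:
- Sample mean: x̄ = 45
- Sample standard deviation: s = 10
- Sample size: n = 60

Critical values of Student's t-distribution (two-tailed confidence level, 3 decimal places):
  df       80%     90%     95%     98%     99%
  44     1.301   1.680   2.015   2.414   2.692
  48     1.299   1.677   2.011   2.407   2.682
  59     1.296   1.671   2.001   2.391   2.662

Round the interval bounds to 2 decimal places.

The population standard deviation σ is unknown (only the sample standard deviation s is given), so use a t-interval with df = n - 1 = 60 - 1 = 59.

For 90% confidence with df = 59, t* = 1.671 (from t-table)

Standard error: SE = s/√n = 10/√60 = 1.290994

Margin of error: E = t* × SE = 1.671 × 1.290994 = 2.1573

T-interval: x̄ ± E = 45 ± 2.1573 = (42.8427, 47.1573)

Rounded to 2 decimal places:

(42.84, 47.16)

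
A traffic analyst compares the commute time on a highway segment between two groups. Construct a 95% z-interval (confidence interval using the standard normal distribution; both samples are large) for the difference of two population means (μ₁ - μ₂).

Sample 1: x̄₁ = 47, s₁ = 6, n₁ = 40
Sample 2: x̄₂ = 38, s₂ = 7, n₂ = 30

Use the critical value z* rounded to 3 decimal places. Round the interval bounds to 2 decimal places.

Both samples are large (n₁ = 40 ≥ 30, n₂ = 30 ≥ 30), so a z-interval for the difference of means applies.

Point estimate: x̄₁ - x̄₂ = 47 - 38 = 9

Standard error: SE = √(s₁²/n₁ + s₂²/n₂)
= √(6²/40 + 7²/30)
= √(0.900000 + 1.633333)
= 1.591645

For 95% confidence, z* = 1.96 (from standard normal table)
Margin of error: E = z* × SE = 1.96 × 1.591645 = 3.1196

Z-interval: (x̄₁ - x̄₂) ± E = 9 ± 3.1196 = (5.8804, 12.1196)

Rounded to 2 decimal places:

(5.88, 12.12)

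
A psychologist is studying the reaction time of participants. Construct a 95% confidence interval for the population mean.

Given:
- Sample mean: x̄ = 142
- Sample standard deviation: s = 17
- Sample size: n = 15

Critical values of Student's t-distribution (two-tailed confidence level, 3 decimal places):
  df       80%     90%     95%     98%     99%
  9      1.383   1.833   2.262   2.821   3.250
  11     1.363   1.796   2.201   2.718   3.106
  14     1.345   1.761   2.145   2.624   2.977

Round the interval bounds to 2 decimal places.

The population standard deviation σ is unknown (only the sample standard deviation s is given), so use a t-interval with df = n - 1 = 15 - 1 = 14.

For 95% confidence with df = 14, t* = 2.145 (from t-table)

Standard error: SE = s/√n = 17/√15 = 4.389381

Margin of error: E = t* × SE = 2.145 × 4.389381 = 9.4152

T-interval: x̄ ± E = 142 ± 9.4152 = (132.5848, 151.4152)

Rounded to 2 decimal places:

(132.58, 151.42)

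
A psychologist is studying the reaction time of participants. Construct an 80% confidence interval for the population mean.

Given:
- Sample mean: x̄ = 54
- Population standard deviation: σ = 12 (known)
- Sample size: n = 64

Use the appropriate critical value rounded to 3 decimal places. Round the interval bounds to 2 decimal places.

The population standard deviation σ is known, so use a z-interval (standard normal critical value).

For 80% confidence, z* = 1.282 (from standard normal table)

Standard error: SE = σ/√n = 12/√64 = 1.500000

Margin of error: E = z* × SE = 1.282 × 1.500000 = 1.9230

Z-interval: x̄ ± E = 54 ± 1.9230 = (52.0770, 55.9230)

Rounded to 2 decimal places:

(52.08, 55.92)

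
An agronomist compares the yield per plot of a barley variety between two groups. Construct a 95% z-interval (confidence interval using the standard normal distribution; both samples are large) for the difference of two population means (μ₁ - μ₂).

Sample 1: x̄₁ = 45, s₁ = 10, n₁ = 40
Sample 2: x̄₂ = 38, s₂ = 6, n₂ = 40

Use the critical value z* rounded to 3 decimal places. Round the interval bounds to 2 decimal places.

Both samples are large (n₁ = 40 ≥ 30, n₂ = 40 ≥ 30), so a z-interval for the difference of means applies.

Point estimate: x̄₁ - x̄₂ = 45 - 38 = 7

Standard error: SE = √(s₁²/n₁ + s₂²/n₂)
= √(10²/40 + 6²/40)
= √(2.500000 + 0.900000)
= 1.843909

For 95% confidence, z* = 1.96 (from standard normal table)
Margin of error: E = z* × SE = 1.96 × 1.843909 = 3.6141

Z-interval: (x̄₁ - x̄₂) ± E = 7 ± 3.6141 = (3.3859, 10.6141)

Rounded to 2 decimal places:

(3.39, 10.61)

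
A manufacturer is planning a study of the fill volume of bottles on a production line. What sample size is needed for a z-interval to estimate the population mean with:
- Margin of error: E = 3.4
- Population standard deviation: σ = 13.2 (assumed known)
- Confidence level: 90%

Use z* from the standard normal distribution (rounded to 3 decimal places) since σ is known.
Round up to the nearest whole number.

Using z* since population σ is known (z-interval formula).

For 90% confidence, z* = 1.645 (from standard normal table)

Sample size formula for z-interval: n = (z*σ/E)²

n = (1.645 × 13.2 / 3.4)²
  = (6.386471)²
  = 40.7870

Round up to the nearest whole number: n = 41

41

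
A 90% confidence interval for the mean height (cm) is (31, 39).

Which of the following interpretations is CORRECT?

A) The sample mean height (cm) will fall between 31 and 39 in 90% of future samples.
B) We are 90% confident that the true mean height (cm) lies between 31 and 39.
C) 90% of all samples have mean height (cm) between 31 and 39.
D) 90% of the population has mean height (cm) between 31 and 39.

A confidence interval represents our confidence in the procedure, not a probability statement about the parameter.

Key concept: If we repeated this sampling process many times and computed a 90% CI each time, about 90% of those intervals would contain the true population parameter.

For this specific interval (31, 39):
- Midpoint (point estimate): 35
- Margin of error: 4

The correct interpretation is the one stating confidence that the true parameter lies in the interval — option B.

B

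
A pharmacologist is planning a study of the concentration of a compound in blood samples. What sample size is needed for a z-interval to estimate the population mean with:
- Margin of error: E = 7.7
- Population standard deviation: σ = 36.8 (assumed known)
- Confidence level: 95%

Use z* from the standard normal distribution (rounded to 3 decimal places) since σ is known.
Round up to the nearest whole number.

Using z* since population σ is known (z-interval formula).

For 95% confidence, z* = 1.96 (from standard normal table)

Sample size formula for z-interval: n = (z*σ/E)²

n = (1.96 × 36.8 / 7.7)²
  = (9.367273)²
  = 87.7458

Round up to the nearest whole number: n = 88

88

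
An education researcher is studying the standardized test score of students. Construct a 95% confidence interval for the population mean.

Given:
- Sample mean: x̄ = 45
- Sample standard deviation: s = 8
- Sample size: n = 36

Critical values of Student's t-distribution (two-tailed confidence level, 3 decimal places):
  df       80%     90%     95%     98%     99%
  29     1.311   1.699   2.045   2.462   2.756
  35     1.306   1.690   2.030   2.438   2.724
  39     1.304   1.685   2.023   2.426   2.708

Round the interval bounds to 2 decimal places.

The population standard deviation σ is unknown (only the sample standard deviation s is given), so use a t-interval with df = n - 1 = 36 - 1 = 35.

For 95% confidence with df = 35, t* = 2.030 (from t-table)

Standard error: SE = s/√n = 8/√36 = 1.333333

Margin of error: E = t* × SE = 2.030 × 1.333333 = 2.7067

T-interval: x̄ ± E = 45 ± 2.7067 = (42.2933, 47.7067)

Rounded to 2 decimal places:

(42.29, 47.71)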